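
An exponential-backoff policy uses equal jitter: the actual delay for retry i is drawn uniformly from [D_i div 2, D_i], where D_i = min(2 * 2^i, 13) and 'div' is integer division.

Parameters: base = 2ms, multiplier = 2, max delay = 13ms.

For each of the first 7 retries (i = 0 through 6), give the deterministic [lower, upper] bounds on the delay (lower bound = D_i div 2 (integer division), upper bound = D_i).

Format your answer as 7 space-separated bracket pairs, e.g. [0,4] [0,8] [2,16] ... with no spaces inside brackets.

Computing bounds per retry:
  i=0: D_i=min(2*2^0,13)=2, bounds=[1,2]
  i=1: D_i=min(2*2^1,13)=4, bounds=[2,4]
  i=2: D_i=min(2*2^2,13)=8, bounds=[4,8]
  i=3: D_i=min(2*2^3,13)=13, bounds=[6,13]
  i=4: D_i=min(2*2^4,13)=13, bounds=[6,13]
  i=5: D_i=min(2*2^5,13)=13, bounds=[6,13]
  i=6: D_i=min(2*2^6,13)=13, bounds=[6,13]

Answer: [1,2] [2,4] [4,8] [6,13] [6,13] [6,13] [6,13]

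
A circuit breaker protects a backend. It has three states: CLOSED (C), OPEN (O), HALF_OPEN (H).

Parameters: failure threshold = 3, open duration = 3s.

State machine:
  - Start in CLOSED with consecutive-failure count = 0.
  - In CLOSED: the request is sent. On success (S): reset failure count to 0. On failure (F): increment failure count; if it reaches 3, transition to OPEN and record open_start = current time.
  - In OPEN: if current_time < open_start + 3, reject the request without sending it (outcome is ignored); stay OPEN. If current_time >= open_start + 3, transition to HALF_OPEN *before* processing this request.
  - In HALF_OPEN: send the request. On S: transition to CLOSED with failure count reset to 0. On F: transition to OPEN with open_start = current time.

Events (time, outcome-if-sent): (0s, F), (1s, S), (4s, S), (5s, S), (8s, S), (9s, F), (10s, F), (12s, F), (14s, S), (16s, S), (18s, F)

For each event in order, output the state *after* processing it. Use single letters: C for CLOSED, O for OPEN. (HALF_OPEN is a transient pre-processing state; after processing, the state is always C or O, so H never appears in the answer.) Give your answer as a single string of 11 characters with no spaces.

State after each event:
  event#1 t=0s outcome=F: state=CLOSED
  event#2 t=1s outcome=S: state=CLOSED
  event#3 t=4s outcome=S: state=CLOSED
  event#4 t=5s outcome=S: state=CLOSED
  event#5 t=8s outcome=S: state=CLOSED
  event#6 t=9s outcome=F: state=CLOSED
  event#7 t=10s outcome=F: state=CLOSED
  event#8 t=12s outcome=F: state=OPEN
  event#9 t=14s outcome=S: state=OPEN
  event#10 t=16s outcome=S: state=CLOSED
  event#11 t=18s outcome=F: state=CLOSED

Answer: CCCCCCCOOCC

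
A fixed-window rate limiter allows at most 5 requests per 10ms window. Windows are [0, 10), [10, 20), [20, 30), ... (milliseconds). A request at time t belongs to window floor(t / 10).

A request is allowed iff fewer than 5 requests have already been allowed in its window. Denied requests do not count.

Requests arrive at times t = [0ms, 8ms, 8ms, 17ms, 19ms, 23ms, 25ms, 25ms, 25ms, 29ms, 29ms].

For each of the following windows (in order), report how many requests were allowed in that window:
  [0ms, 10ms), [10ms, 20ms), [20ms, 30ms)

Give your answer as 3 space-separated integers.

Answer: 3 2 5

Derivation:
Processing requests:
  req#1 t=0ms (window 0): ALLOW
  req#2 t=8ms (window 0): ALLOW
  req#3 t=8ms (window 0): ALLOW
  req#4 t=17ms (window 1): ALLOW
  req#5 t=19ms (window 1): ALLOW
  req#6 t=23ms (window 2): ALLOW
  req#7 t=25ms (window 2): ALLOW
  req#8 t=25ms (window 2): ALLOW
  req#9 t=25ms (window 2): ALLOW
  req#10 t=29ms (window 2): ALLOW
  req#11 t=29ms (window 2): DENY

Allowed counts by window: 3 2 5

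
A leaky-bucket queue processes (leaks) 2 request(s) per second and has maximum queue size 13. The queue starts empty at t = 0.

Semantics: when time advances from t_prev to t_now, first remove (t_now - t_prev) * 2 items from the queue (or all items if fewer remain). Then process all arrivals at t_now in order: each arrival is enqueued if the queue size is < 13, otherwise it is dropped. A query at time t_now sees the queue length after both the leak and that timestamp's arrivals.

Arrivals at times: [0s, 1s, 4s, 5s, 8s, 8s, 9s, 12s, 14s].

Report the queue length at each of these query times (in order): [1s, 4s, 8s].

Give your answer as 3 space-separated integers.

Queue lengths at query times:
  query t=1s: backlog = 1
  query t=4s: backlog = 1
  query t=8s: backlog = 2

Answer: 1 1 2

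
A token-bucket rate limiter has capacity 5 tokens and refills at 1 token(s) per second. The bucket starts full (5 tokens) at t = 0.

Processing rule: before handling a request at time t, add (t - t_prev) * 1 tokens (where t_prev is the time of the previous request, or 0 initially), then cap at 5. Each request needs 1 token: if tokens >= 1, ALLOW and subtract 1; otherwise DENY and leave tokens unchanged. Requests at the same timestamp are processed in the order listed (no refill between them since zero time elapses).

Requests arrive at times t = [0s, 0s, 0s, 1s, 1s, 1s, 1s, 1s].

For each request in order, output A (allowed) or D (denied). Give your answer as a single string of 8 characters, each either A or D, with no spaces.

Answer: AAAAAADD

Derivation:
Simulating step by step:
  req#1 t=0s: ALLOW
  req#2 t=0s: ALLOW
  req#3 t=0s: ALLOW
  req#4 t=1s: ALLOW
  req#5 t=1s: ALLOW
  req#6 t=1s: ALLOW
  req#7 t=1s: DENY
  req#8 t=1s: DENY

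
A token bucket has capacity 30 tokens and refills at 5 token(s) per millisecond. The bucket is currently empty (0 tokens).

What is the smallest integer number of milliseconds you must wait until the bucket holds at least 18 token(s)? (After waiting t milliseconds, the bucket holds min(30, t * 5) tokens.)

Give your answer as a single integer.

Answer: 4

Derivation:
Need t * 5 >= 18, so t >= 18/5.
Smallest integer t = ceil(18/5) = 4.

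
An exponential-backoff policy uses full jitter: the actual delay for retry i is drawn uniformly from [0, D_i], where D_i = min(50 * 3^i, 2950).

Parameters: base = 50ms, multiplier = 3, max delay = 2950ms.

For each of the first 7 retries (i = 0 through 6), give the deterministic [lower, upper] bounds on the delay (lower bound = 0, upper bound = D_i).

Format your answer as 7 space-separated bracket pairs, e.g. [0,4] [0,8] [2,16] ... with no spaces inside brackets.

Answer: [0,50] [0,150] [0,450] [0,1350] [0,2950] [0,2950] [0,2950]

Derivation:
Computing bounds per retry:
  i=0: D_i=min(50*3^0,2950)=50, bounds=[0,50]
  i=1: D_i=min(50*3^1,2950)=150, bounds=[0,150]
  i=2: D_i=min(50*3^2,2950)=450, bounds=[0,450]
  i=3: D_i=min(50*3^3,2950)=1350, bounds=[0,1350]
  i=4: D_i=min(50*3^4,2950)=2950, bounds=[0,2950]
  i=5: D_i=min(50*3^5,2950)=2950, bounds=[0,2950]
  i=6: D_i=min(50*3^6,2950)=2950, bounds=[0,2950]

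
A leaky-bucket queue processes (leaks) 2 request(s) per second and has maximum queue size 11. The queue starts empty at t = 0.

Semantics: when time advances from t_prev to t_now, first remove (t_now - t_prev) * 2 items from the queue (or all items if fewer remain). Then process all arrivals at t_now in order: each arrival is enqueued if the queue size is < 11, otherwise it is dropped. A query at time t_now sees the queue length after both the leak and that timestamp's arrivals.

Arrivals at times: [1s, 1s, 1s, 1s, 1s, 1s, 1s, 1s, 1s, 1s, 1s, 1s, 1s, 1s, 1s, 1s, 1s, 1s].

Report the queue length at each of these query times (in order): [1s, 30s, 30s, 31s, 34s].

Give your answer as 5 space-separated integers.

Answer: 11 0 0 0 0

Derivation:
Queue lengths at query times:
  query t=1s: backlog = 11
  query t=30s: backlog = 0
  query t=30s: backlog = 0
  query t=31s: backlog = 0
  query t=34s: backlog = 0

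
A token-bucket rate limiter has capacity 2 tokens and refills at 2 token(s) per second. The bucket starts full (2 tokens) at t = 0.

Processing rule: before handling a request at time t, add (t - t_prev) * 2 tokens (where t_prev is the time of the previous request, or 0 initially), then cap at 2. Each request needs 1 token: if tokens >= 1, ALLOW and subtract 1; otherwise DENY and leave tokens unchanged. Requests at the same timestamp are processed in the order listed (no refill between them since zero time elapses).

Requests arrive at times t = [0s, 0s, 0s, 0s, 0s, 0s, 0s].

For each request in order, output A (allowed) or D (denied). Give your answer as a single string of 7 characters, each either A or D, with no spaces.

Simulating step by step:
  req#1 t=0s: ALLOW
  req#2 t=0s: ALLOW
  req#3 t=0s: DENY
  req#4 t=0s: DENY
  req#5 t=0s: DENY
  req#6 t=0s: DENY
  req#7 t=0s: DENY

Answer: AADDDDD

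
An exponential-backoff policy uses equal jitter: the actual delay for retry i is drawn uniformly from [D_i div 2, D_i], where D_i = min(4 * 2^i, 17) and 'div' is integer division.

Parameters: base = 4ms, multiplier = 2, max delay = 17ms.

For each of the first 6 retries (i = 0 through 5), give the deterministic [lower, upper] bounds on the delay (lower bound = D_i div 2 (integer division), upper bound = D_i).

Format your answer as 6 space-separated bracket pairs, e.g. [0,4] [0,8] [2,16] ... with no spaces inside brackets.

Answer: [2,4] [4,8] [8,16] [8,17] [8,17] [8,17]

Derivation:
Computing bounds per retry:
  i=0: D_i=min(4*2^0,17)=4, bounds=[2,4]
  i=1: D_i=min(4*2^1,17)=8, bounds=[4,8]
  i=2: D_i=min(4*2^2,17)=16, bounds=[8,16]
  i=3: D_i=min(4*2^3,17)=17, bounds=[8,17]
  i=4: D_i=min(4*2^4,17)=17, bounds=[8,17]
  i=5: D_i=min(4*2^5,17)=17, bounds=[8,17]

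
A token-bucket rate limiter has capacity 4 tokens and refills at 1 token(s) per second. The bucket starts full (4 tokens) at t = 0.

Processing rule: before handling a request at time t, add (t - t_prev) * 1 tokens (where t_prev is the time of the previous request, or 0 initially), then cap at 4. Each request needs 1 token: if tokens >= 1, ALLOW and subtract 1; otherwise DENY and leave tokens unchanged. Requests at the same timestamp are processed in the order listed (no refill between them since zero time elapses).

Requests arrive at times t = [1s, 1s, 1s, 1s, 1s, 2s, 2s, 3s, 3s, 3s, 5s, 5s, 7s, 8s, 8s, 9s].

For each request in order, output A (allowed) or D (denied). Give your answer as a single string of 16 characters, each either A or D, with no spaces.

Simulating step by step:
  req#1 t=1s: ALLOW
  req#2 t=1s: ALLOW
  req#3 t=1s: ALLOW
  req#4 t=1s: ALLOW
  req#5 t=1s: DENY
  req#6 t=2s: ALLOW
  req#7 t=2s: DENY
  req#8 t=3s: ALLOW
  req#9 t=3s: DENY
  req#10 t=3s: DENY
  req#11 t=5s: ALLOW
  req#12 t=5s: ALLOW
  req#13 t=7s: ALLOW
  req#14 t=8s: ALLOW
  req#15 t=8s: ALLOW
  req#16 t=9s: ALLOW

Answer: AAAADADADDAAAAAA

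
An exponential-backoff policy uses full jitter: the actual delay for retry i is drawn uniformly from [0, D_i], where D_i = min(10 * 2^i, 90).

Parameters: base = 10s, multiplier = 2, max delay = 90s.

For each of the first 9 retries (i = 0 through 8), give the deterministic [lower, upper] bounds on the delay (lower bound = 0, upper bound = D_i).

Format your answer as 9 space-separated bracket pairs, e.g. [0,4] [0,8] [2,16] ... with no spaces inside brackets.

Computing bounds per retry:
  i=0: D_i=min(10*2^0,90)=10, bounds=[0,10]
  i=1: D_i=min(10*2^1,90)=20, bounds=[0,20]
  i=2: D_i=min(10*2^2,90)=40, bounds=[0,40]
  i=3: D_i=min(10*2^3,90)=80, bounds=[0,80]
  i=4: D_i=min(10*2^4,90)=90, bounds=[0,90]
  i=5: D_i=min(10*2^5,90)=90, bounds=[0,90]
  i=6: D_i=min(10*2^6,90)=90, bounds=[0,90]
  i=7: D_i=min(10*2^7,90)=90, bounds=[0,90]
  i=8: D_i=min(10*2^8,90)=90, bounds=[0,90]

Answer: [0,10] [0,20] [0,40] [0,80] [0,90] [0,90] [0,90] [0,90] [0,90]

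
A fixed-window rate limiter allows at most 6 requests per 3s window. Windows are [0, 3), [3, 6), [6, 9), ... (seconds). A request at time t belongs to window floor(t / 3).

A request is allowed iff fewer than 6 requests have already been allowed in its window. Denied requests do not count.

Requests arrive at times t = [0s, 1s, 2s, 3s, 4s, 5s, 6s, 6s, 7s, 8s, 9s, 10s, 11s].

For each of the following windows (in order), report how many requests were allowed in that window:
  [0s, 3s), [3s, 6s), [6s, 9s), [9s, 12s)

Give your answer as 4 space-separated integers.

Processing requests:
  req#1 t=0s (window 0): ALLOW
  req#2 t=1s (window 0): ALLOW
  req#3 t=2s (window 0): ALLOW
  req#4 t=3s (window 1): ALLOW
  req#5 t=4s (window 1): ALLOW
  req#6 t=5s (window 1): ALLOW
  req#7 t=6s (window 2): ALLOW
  req#8 t=6s (window 2): ALLOW
  req#9 t=7s (window 2): ALLOW
  req#10 t=8s (window 2): ALLOW
  req#11 t=9s (window 3): ALLOW
  req#12 t=10s (window 3): ALLOW
  req#13 t=11s (window 3): ALLOW

Allowed counts by window: 3 3 4 3

Answer: 3 3 4 3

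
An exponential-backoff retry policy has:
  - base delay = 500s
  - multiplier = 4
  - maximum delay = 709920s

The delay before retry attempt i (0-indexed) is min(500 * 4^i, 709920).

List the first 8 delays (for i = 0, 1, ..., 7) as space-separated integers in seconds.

Computing each delay:
  i=0: min(500*4^0, 709920) = 500
  i=1: min(500*4^1, 709920) = 2000
  i=2: min(500*4^2, 709920) = 8000
  i=3: min(500*4^3, 709920) = 32000
  i=4: min(500*4^4, 709920) = 128000
  i=5: min(500*4^5, 709920) = 512000
  i=6: min(500*4^6, 709920) = 709920
  i=7: min(500*4^7, 709920) = 709920

Answer: 500 2000 8000 32000 128000 512000 709920 709920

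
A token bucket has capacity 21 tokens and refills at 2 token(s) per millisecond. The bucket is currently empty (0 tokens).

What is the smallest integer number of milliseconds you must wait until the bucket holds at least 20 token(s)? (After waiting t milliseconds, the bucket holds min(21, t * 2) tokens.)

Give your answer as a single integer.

Need t * 2 >= 20, so t >= 20/2.
Smallest integer t = ceil(20/2) = 10.

Answer: 10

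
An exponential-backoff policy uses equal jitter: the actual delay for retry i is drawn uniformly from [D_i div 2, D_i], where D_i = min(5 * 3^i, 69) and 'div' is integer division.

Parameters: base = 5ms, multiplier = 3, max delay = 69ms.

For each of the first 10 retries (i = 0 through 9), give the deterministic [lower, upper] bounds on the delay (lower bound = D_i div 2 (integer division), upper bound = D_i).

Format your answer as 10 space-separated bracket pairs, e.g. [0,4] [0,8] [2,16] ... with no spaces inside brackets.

Answer: [2,5] [7,15] [22,45] [34,69] [34,69] [34,69] [34,69] [34,69] [34,69] [34,69]

Derivation:
Computing bounds per retry:
  i=0: D_i=min(5*3^0,69)=5, bounds=[2,5]
  i=1: D_i=min(5*3^1,69)=15, bounds=[7,15]
  i=2: D_i=min(5*3^2,69)=45, bounds=[22,45]
  i=3: D_i=min(5*3^3,69)=69, bounds=[34,69]
  i=4: D_i=min(5*3^4,69)=69, bounds=[34,69]
  i=5: D_i=min(5*3^5,69)=69, bounds=[34,69]
  i=6: D_i=min(5*3^6,69)=69, bounds=[34,69]
  i=7: D_i=min(5*3^7,69)=69, bounds=[34,69]
  i=8: D_i=min(5*3^8,69)=69, bounds=[34,69]
  i=9: D_i=min(5*3^9,69)=69, bounds=[34,69]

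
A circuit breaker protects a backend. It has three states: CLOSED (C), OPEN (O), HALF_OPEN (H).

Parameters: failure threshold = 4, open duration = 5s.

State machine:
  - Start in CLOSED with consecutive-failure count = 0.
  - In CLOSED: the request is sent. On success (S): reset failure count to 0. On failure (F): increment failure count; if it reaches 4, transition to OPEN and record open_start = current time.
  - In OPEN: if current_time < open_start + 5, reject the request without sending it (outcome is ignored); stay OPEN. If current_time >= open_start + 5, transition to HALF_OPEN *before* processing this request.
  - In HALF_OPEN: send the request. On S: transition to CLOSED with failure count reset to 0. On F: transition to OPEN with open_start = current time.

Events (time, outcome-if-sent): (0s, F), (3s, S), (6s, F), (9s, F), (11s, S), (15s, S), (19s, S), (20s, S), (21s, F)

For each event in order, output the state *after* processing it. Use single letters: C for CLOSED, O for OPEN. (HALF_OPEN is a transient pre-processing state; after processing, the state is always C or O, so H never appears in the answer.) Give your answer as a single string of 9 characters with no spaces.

State after each event:
  event#1 t=0s outcome=F: state=CLOSED
  event#2 t=3s outcome=S: state=CLOSED
  event#3 t=6s outcome=F: state=CLOSED
  event#4 t=9s outcome=F: state=CLOSED
  event#5 t=11s outcome=S: state=CLOSED
  event#6 t=15s outcome=S: state=CLOSED
  event#7 t=19s outcome=S: state=CLOSED
  event#8 t=20s outcome=S: state=CLOSED
  event#9 t=21s outcome=F: state=CLOSED

Answer: CCCCCCCCC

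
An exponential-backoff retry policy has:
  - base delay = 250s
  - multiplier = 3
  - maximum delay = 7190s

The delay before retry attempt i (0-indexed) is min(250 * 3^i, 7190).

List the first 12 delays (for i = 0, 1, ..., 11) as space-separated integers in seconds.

Computing each delay:
  i=0: min(250*3^0, 7190) = 250
  i=1: min(250*3^1, 7190) = 750
  i=2: min(250*3^2, 7190) = 2250
  i=3: min(250*3^3, 7190) = 6750
  i=4: min(250*3^4, 7190) = 7190
  i=5: min(250*3^5, 7190) = 7190
  i=6: min(250*3^6, 7190) = 7190
  i=7: min(250*3^7, 7190) = 7190
  i=8: min(250*3^8, 7190) = 7190
  i=9: min(250*3^9, 7190) = 7190
  i=10: min(250*3^10, 7190) = 7190
  i=11: min(250*3^11, 7190) = 7190

Answer: 250 750 2250 6750 7190 7190 7190 7190 7190 7190 7190 7190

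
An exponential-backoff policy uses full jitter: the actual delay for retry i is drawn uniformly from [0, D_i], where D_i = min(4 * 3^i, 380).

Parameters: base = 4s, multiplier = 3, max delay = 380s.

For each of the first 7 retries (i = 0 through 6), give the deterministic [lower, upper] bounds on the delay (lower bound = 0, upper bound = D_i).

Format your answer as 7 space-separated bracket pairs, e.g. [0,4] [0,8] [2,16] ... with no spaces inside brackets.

Answer: [0,4] [0,12] [0,36] [0,108] [0,324] [0,380] [0,380]

Derivation:
Computing bounds per retry:
  i=0: D_i=min(4*3^0,380)=4, bounds=[0,4]
  i=1: D_i=min(4*3^1,380)=12, bounds=[0,12]
  i=2: D_i=min(4*3^2,380)=36, bounds=[0,36]
  i=3: D_i=min(4*3^3,380)=108, bounds=[0,108]
  i=4: D_i=min(4*3^4,380)=324, bounds=[0,324]
  i=5: D_i=min(4*3^5,380)=380, bounds=[0,380]
  i=6: D_i=min(4*3^6,380)=380, bounds=[0,380]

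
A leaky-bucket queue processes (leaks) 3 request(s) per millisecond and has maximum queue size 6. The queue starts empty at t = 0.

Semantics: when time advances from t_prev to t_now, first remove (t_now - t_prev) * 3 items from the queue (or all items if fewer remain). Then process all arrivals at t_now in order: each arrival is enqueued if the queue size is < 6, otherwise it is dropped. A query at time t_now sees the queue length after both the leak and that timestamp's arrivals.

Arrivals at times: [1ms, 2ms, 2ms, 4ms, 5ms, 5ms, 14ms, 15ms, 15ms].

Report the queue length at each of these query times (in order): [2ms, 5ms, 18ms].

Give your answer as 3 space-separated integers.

Queue lengths at query times:
  query t=2ms: backlog = 2
  query t=5ms: backlog = 2
  query t=18ms: backlog = 0

Answer: 2 2 0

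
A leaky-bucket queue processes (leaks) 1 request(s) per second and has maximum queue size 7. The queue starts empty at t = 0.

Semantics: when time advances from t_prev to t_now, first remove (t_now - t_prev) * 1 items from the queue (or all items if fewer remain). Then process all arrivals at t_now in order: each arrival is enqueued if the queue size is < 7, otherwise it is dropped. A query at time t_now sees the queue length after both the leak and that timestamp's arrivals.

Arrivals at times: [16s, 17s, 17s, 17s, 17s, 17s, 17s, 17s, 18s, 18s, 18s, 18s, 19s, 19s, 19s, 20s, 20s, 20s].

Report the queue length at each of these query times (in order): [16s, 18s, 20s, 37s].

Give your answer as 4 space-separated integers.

Answer: 1 7 7 0

Derivation:
Queue lengths at query times:
  query t=16s: backlog = 1
  query t=18s: backlog = 7
  query t=20s: backlog = 7
  query t=37s: backlog = 0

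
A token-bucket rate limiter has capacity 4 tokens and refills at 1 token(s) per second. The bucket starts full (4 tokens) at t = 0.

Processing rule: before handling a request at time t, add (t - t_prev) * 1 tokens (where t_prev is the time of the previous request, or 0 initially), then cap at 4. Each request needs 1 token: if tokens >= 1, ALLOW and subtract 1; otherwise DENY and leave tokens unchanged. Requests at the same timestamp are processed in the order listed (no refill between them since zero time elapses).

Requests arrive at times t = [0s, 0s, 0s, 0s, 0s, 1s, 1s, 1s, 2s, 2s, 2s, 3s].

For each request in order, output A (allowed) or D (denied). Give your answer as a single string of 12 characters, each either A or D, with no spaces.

Simulating step by step:
  req#1 t=0s: ALLOW
  req#2 t=0s: ALLOW
  req#3 t=0s: ALLOW
  req#4 t=0s: ALLOW
  req#5 t=0s: DENY
  req#6 t=1s: ALLOW
  req#7 t=1s: DENY
  req#8 t=1s: DENY
  req#9 t=2s: ALLOW
  req#10 t=2s: DENY
  req#11 t=2s: DENY
  req#12 t=3s: ALLOW

Answer: AAAADADDADDA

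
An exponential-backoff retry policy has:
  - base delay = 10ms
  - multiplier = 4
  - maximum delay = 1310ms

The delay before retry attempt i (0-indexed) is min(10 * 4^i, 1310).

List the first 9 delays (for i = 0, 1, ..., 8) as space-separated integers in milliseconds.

Answer: 10 40 160 640 1310 1310 1310 1310 1310

Derivation:
Computing each delay:
  i=0: min(10*4^0, 1310) = 10
  i=1: min(10*4^1, 1310) = 40
  i=2: min(10*4^2, 1310) = 160
  i=3: min(10*4^3, 1310) = 640
  i=4: min(10*4^4, 1310) = 1310
  i=5: min(10*4^5, 1310) = 1310
  i=6: min(10*4^6, 1310) = 1310
  i=7: min(10*4^7, 1310) = 1310
  i=8: min(10*4^8, 1310) = 1310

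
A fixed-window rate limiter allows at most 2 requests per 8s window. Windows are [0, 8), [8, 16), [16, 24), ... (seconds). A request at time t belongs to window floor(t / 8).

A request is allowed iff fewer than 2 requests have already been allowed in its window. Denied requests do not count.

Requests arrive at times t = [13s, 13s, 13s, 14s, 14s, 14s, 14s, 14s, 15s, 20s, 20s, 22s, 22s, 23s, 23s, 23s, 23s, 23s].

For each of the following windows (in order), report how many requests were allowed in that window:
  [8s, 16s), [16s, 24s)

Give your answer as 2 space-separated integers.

Processing requests:
  req#1 t=13s (window 1): ALLOW
  req#2 t=13s (window 1): ALLOW
  req#3 t=13s (window 1): DENY
  req#4 t=14s (window 1): DENY
  req#5 t=14s (window 1): DENY
  req#6 t=14s (window 1): DENY
  req#7 t=14s (window 1): DENY
  req#8 t=14s (window 1): DENY
  req#9 t=15s (window 1): DENY
  req#10 t=20s (window 2): ALLOW
  req#11 t=20s (window 2): ALLOW
  req#12 t=22s (window 2): DENY
  req#13 t=22s (window 2): DENY
  req#14 t=23s (window 2): DENY
  req#15 t=23s (window 2): DENY
  req#16 t=23s (window 2): DENY
  req#17 t=23s (window 2): DENY
  req#18 t=23s (window 2): DENY

Allowed counts by window: 2 2

Answer: 2 2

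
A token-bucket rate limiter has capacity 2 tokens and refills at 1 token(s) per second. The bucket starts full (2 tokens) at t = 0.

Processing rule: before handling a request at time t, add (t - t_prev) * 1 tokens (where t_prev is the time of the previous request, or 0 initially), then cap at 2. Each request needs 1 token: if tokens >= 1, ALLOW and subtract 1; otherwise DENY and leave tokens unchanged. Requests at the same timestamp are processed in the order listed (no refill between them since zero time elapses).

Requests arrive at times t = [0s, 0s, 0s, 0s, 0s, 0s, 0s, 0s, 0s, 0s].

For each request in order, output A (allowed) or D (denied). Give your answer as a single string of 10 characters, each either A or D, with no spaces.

Answer: AADDDDDDDD

Derivation:
Simulating step by step:
  req#1 t=0s: ALLOW
  req#2 t=0s: ALLOW
  req#3 t=0s: DENY
  req#4 t=0s: DENY
  req#5 t=0s: DENY
  req#6 t=0s: DENY
  req#7 t=0s: DENY
  req#8 t=0s: DENY
  req#9 t=0s: DENY
  req#10 t=0s: DENY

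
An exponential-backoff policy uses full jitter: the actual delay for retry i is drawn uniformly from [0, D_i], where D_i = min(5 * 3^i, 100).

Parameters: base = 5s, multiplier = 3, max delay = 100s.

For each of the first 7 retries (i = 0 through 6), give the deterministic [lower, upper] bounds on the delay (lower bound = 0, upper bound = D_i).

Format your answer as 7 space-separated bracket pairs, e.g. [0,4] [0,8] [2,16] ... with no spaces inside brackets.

Computing bounds per retry:
  i=0: D_i=min(5*3^0,100)=5, bounds=[0,5]
  i=1: D_i=min(5*3^1,100)=15, bounds=[0,15]
  i=2: D_i=min(5*3^2,100)=45, bounds=[0,45]
  i=3: D_i=min(5*3^3,100)=100, bounds=[0,100]
  i=4: D_i=min(5*3^4,100)=100, bounds=[0,100]
  i=5: D_i=min(5*3^5,100)=100, bounds=[0,100]
  i=6: D_i=min(5*3^6,100)=100, bounds=[0,100]

Answer: [0,5] [0,15] [0,45] [0,100] [0,100] [0,100] [0,100]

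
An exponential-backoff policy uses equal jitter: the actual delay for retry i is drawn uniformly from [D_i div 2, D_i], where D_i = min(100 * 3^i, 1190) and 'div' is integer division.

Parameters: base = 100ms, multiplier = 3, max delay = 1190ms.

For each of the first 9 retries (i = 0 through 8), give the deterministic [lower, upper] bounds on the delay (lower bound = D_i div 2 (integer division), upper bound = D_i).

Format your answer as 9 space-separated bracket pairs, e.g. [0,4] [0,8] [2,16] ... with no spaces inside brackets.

Computing bounds per retry:
  i=0: D_i=min(100*3^0,1190)=100, bounds=[50,100]
  i=1: D_i=min(100*3^1,1190)=300, bounds=[150,300]
  i=2: D_i=min(100*3^2,1190)=900, bounds=[450,900]
  i=3: D_i=min(100*3^3,1190)=1190, bounds=[595,1190]
  i=4: D_i=min(100*3^4,1190)=1190, bounds=[595,1190]
  i=5: D_i=min(100*3^5,1190)=1190, bounds=[595,1190]
  i=6: D_i=min(100*3^6,1190)=1190, bounds=[595,1190]
  i=7: D_i=min(100*3^7,1190)=1190, bounds=[595,1190]
  i=8: D_i=min(100*3^8,1190)=1190, bounds=[595,1190]

Answer: [50,100] [150,300] [450,900] [595,1190] [595,1190] [595,1190] [595,1190] [595,1190] [595,1190]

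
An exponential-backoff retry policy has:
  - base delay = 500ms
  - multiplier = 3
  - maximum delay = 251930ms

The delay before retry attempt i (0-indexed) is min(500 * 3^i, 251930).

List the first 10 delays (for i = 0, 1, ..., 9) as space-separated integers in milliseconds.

Computing each delay:
  i=0: min(500*3^0, 251930) = 500
  i=1: min(500*3^1, 251930) = 1500
  i=2: min(500*3^2, 251930) = 4500
  i=3: min(500*3^3, 251930) = 13500
  i=4: min(500*3^4, 251930) = 40500
  i=5: min(500*3^5, 251930) = 121500
  i=6: min(500*3^6, 251930) = 251930
  i=7: min(500*3^7, 251930) = 251930
  i=8: min(500*3^8, 251930) = 251930
  i=9: min(500*3^9, 251930) = 251930

Answer: 500 1500 4500 13500 40500 121500 251930 251930 251930 251930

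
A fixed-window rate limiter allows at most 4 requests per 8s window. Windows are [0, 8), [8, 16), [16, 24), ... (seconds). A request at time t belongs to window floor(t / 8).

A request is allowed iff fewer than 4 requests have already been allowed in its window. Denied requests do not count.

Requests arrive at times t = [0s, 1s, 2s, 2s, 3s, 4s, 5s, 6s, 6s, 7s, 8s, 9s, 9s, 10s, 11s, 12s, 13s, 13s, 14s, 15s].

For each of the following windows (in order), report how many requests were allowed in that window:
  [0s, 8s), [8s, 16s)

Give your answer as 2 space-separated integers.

Processing requests:
  req#1 t=0s (window 0): ALLOW
  req#2 t=1s (window 0): ALLOW
  req#3 t=2s (window 0): ALLOW
  req#4 t=2s (window 0): ALLOW
  req#5 t=3s (window 0): DENY
  req#6 t=4s (window 0): DENY
  req#7 t=5s (window 0): DENY
  req#8 t=6s (window 0): DENY
  req#9 t=6s (window 0): DENY
  req#10 t=7s (window 0): DENY
  req#11 t=8s (window 1): ALLOW
  req#12 t=9s (window 1): ALLOW
  req#13 t=9s (window 1): ALLOW
  req#14 t=10s (window 1): ALLOW
  req#15 t=11s (window 1): DENY
  req#16 t=12s (window 1): DENY
  req#17 t=13s (window 1): DENY
  req#18 t=13s (window 1): DENY
  req#19 t=14s (window 1): DENY
  req#20 t=15s (window 1): DENY

Allowed counts by window: 4 4

Answer: 4 4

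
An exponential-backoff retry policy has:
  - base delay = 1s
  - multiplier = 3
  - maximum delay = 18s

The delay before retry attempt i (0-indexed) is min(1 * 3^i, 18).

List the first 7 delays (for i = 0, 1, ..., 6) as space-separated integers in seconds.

Computing each delay:
  i=0: min(1*3^0, 18) = 1
  i=1: min(1*3^1, 18) = 3
  i=2: min(1*3^2, 18) = 9
  i=3: min(1*3^3, 18) = 18
  i=4: min(1*3^4, 18) = 18
  i=5: min(1*3^5, 18) = 18
  i=6: min(1*3^6, 18) = 18

Answer: 1 3 9 18 18 18 18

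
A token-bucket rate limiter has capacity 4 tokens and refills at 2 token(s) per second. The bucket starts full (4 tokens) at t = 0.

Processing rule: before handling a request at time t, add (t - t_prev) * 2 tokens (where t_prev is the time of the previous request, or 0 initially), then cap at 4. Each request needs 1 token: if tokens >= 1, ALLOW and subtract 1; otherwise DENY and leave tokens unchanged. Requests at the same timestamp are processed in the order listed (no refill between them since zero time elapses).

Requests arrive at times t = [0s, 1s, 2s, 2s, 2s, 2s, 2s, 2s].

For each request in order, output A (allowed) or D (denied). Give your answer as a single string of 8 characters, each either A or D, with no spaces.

Simulating step by step:
  req#1 t=0s: ALLOW
  req#2 t=1s: ALLOW
  req#3 t=2s: ALLOW
  req#4 t=2s: ALLOW
  req#5 t=2s: ALLOW
  req#6 t=2s: ALLOW
  req#7 t=2s: DENY
  req#8 t=2s: DENY

Answer: AAAAAADD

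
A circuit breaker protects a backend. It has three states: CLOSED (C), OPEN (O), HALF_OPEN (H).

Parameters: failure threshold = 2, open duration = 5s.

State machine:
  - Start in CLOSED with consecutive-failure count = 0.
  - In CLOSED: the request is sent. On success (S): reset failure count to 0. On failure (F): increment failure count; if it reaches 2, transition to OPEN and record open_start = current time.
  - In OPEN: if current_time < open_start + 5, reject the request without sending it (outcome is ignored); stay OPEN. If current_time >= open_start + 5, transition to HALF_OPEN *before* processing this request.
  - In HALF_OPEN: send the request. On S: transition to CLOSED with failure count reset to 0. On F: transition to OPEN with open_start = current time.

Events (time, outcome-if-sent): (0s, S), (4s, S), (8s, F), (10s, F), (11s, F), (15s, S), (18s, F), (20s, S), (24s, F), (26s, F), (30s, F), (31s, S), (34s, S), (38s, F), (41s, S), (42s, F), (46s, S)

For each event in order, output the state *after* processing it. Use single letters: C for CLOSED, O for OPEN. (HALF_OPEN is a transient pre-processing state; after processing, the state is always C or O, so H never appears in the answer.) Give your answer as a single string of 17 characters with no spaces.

State after each event:
  event#1 t=0s outcome=S: state=CLOSED
  event#2 t=4s outcome=S: state=CLOSED
  event#3 t=8s outcome=F: state=CLOSED
  event#4 t=10s outcome=F: state=OPEN
  event#5 t=11s outcome=F: state=OPEN
  event#6 t=15s outcome=S: state=CLOSED
  event#7 t=18s outcome=F: state=CLOSED
  event#8 t=20s outcome=S: state=CLOSED
  event#9 t=24s outcome=F: state=CLOSED
  event#10 t=26s outcome=F: state=OPEN
  event#11 t=30s outcome=F: state=OPEN
  event#12 t=31s outcome=S: state=CLOSED
  event#13 t=34s outcome=S: state=CLOSED
  event#14 t=38s outcome=F: state=CLOSED
  event#15 t=41s outcome=S: state=CLOSED
  event#16 t=42s outcome=F: state=CLOSED
  event#17 t=46s outcome=S: state=CLOSED

Answer: CCCOOCCCCOOCCCCCC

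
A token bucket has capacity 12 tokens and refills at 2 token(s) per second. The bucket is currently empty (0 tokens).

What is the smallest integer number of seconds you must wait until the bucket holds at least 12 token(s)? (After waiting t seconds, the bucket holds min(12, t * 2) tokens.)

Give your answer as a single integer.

Need t * 2 >= 12, so t >= 12/2.
Smallest integer t = ceil(12/2) = 6.

Answer: 6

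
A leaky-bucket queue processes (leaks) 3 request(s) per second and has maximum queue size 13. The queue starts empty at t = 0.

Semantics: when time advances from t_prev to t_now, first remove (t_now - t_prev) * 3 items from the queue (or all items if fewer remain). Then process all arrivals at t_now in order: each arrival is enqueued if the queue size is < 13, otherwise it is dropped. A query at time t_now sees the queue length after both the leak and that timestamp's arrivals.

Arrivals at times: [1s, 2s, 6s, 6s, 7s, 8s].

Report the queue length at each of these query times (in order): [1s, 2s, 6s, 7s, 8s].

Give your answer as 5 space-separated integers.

Answer: 1 1 2 1 1

Derivation:
Queue lengths at query times:
  query t=1s: backlog = 1
  query t=2s: backlog = 1
  query t=6s: backlog = 2
  query t=7s: backlog = 1
  query t=8s: backlog = 1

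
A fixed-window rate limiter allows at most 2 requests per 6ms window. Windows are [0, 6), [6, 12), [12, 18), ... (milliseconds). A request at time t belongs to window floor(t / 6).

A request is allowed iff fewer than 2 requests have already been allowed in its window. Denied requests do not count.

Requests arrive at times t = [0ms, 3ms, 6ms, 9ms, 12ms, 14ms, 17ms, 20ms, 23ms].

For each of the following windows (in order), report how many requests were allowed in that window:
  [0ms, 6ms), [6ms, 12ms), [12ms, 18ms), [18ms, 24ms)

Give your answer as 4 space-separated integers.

Answer: 2 2 2 2

Derivation:
Processing requests:
  req#1 t=0ms (window 0): ALLOW
  req#2 t=3ms (window 0): ALLOW
  req#3 t=6ms (window 1): ALLOW
  req#4 t=9ms (window 1): ALLOW
  req#5 t=12ms (window 2): ALLOW
  req#6 t=14ms (window 2): ALLOW
  req#7 t=17ms (window 2): DENY
  req#8 t=20ms (window 3): ALLOW
  req#9 t=23ms (window 3): ALLOW

Allowed counts by window: 2 2 2 2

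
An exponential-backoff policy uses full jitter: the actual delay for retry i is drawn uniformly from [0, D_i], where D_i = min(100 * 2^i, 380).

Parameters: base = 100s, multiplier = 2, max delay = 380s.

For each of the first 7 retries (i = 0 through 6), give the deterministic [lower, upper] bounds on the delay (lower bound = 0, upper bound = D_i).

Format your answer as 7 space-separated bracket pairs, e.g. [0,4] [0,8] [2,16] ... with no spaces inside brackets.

Computing bounds per retry:
  i=0: D_i=min(100*2^0,380)=100, bounds=[0,100]
  i=1: D_i=min(100*2^1,380)=200, bounds=[0,200]
  i=2: D_i=min(100*2^2,380)=380, bounds=[0,380]
  i=3: D_i=min(100*2^3,380)=380, bounds=[0,380]
  i=4: D_i=min(100*2^4,380)=380, bounds=[0,380]
  i=5: D_i=min(100*2^5,380)=380, bounds=[0,380]
  i=6: D_i=min(100*2^6,380)=380, bounds=[0,380]

Answer: [0,100] [0,200] [0,380] [0,380] [0,380] [0,380] [0,380]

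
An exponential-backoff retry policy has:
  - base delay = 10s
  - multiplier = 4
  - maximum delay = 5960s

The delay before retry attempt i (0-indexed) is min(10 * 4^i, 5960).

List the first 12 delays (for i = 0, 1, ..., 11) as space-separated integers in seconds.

Answer: 10 40 160 640 2560 5960 5960 5960 5960 5960 5960 5960

Derivation:
Computing each delay:
  i=0: min(10*4^0, 5960) = 10
  i=1: min(10*4^1, 5960) = 40
  i=2: min(10*4^2, 5960) = 160
  i=3: min(10*4^3, 5960) = 640
  i=4: min(10*4^4, 5960) = 2560
  i=5: min(10*4^5, 5960) = 5960
  i=6: min(10*4^6, 5960) = 5960
  i=7: min(10*4^7, 5960) = 5960
  i=8: min(10*4^8, 5960) = 5960
  i=9: min(10*4^9, 5960) = 5960
  i=10: min(10*4^10, 5960) = 5960
  i=11: min(10*4^11, 5960) = 5960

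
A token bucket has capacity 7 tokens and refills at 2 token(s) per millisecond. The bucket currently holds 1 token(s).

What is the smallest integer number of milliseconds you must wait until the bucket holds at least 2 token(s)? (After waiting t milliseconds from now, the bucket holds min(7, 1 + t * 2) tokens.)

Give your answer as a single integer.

Need 1 + t * 2 >= 2, so t >= 1/2.
Smallest integer t = ceil(1/2) = 1.

Answer: 1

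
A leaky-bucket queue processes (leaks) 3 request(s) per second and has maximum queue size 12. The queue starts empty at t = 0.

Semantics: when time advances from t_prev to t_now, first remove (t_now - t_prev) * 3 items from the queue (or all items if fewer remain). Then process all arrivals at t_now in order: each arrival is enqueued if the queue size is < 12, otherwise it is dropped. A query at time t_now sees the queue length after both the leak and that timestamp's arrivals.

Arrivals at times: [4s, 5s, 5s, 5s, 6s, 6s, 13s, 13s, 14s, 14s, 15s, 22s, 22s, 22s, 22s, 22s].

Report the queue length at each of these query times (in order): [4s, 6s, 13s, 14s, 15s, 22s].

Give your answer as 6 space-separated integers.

Answer: 1 2 2 2 1 5

Derivation:
Queue lengths at query times:
  query t=4s: backlog = 1
  query t=6s: backlog = 2
  query t=13s: backlog = 2
  query t=14s: backlog = 2
  query t=15s: backlog = 1
  query t=22s: backlog = 5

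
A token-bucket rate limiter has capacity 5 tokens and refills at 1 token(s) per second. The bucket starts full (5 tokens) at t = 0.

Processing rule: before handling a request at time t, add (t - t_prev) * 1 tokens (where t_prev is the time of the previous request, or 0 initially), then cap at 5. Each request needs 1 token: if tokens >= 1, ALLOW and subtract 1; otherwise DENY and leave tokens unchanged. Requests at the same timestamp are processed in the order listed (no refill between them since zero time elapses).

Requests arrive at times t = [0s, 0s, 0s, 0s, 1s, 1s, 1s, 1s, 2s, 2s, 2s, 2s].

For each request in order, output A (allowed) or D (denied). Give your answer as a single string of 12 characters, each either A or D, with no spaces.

Simulating step by step:
  req#1 t=0s: ALLOW
  req#2 t=0s: ALLOW
  req#3 t=0s: ALLOW
  req#4 t=0s: ALLOW
  req#5 t=1s: ALLOW
  req#6 t=1s: ALLOW
  req#7 t=1s: DENY
  req#8 t=1s: DENY
  req#9 t=2s: ALLOW
  req#10 t=2s: DENY
  req#11 t=2s: DENY
  req#12 t=2s: DENY

Answer: AAAAAADDADDD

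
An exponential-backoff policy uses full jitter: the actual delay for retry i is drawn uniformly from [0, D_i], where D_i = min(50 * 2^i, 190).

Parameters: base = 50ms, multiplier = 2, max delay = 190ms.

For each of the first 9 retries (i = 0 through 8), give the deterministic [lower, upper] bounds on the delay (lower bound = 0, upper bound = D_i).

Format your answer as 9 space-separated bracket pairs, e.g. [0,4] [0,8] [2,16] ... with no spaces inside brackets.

Computing bounds per retry:
  i=0: D_i=min(50*2^0,190)=50, bounds=[0,50]
  i=1: D_i=min(50*2^1,190)=100, bounds=[0,100]
  i=2: D_i=min(50*2^2,190)=190, bounds=[0,190]
  i=3: D_i=min(50*2^3,190)=190, bounds=[0,190]
  i=4: D_i=min(50*2^4,190)=190, bounds=[0,190]
  i=5: D_i=min(50*2^5,190)=190, bounds=[0,190]
  i=6: D_i=min(50*2^6,190)=190, bounds=[0,190]
  i=7: D_i=min(50*2^7,190)=190, bounds=[0,190]
  i=8: D_i=min(50*2^8,190)=190, bounds=[0,190]

Answer: [0,50] [0,100] [0,190] [0,190] [0,190] [0,190] [0,190] [0,190] [0,190]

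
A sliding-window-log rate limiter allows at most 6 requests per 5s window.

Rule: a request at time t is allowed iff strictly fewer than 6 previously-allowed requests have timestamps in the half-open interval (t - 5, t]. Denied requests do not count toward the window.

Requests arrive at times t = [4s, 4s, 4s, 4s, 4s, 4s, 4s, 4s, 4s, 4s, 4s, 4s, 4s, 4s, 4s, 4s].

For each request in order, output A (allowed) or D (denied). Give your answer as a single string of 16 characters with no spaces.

Answer: AAAAAADDDDDDDDDD

Derivation:
Tracking allowed requests in the window:
  req#1 t=4s: ALLOW
  req#2 t=4s: ALLOW
  req#3 t=4s: ALLOW
  req#4 t=4s: ALLOW
  req#5 t=4s: ALLOW
  req#6 t=4s: ALLOW
  req#7 t=4s: DENY
  req#8 t=4s: DENY
  req#9 t=4s: DENY
  req#10 t=4s: DENY
  req#11 t=4s: DENY
  req#12 t=4s: DENY
  req#13 t=4s: DENY
  req#14 t=4s: DENY
  req#15 t=4s: DENY
  req#16 t=4s: DENY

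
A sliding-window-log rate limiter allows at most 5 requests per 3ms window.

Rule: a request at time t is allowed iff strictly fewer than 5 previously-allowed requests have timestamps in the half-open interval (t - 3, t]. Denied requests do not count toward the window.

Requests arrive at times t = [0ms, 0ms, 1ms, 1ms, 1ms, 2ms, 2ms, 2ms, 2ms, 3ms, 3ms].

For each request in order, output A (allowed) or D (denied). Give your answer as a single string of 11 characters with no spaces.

Tracking allowed requests in the window:
  req#1 t=0ms: ALLOW
  req#2 t=0ms: ALLOW
  req#3 t=1ms: ALLOW
  req#4 t=1ms: ALLOW
  req#5 t=1ms: ALLOW
  req#6 t=2ms: DENY
  req#7 t=2ms: DENY
  req#8 t=2ms: DENY
  req#9 t=2ms: DENY
  req#10 t=3ms: ALLOW
  req#11 t=3ms: ALLOW

Answer: AAAAADDDDAA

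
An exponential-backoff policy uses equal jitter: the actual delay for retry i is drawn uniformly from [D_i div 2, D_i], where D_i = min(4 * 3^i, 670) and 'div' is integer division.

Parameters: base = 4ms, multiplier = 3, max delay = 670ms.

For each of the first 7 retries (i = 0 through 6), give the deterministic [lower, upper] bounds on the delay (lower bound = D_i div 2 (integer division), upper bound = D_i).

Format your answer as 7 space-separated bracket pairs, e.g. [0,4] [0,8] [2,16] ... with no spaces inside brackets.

Computing bounds per retry:
  i=0: D_i=min(4*3^0,670)=4, bounds=[2,4]
  i=1: D_i=min(4*3^1,670)=12, bounds=[6,12]
  i=2: D_i=min(4*3^2,670)=36, bounds=[18,36]
  i=3: D_i=min(4*3^3,670)=108, bounds=[54,108]
  i=4: D_i=min(4*3^4,670)=324, bounds=[162,324]
  i=5: D_i=min(4*3^5,670)=670, bounds=[335,670]
  i=6: D_i=min(4*3^6,670)=670, bounds=[335,670]

Answer: [2,4] [6,12] [18,36] [54,108] [162,324] [335,670] [335,670]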